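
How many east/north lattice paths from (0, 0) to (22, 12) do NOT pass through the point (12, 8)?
Number of paths = 422258070

Total paths from (0, 0) to (22, 12): C(34, 22) = 548354040. Paths through (12, 8): (paths (0, 0) → (12, 8)) × (paths (12, 8) → (22, 12)) = C(20, 12) · C(14, 10) = 125970 · 1001 = 126095970. Avoidance count = 548354040 − 126095970 = 422258070.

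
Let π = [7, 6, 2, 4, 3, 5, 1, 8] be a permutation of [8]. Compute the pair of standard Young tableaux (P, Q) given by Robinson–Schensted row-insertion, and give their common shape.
P = [1, 3, 5, 8] / [2] / [4] / [6] / [7];  Q = [1, 4, 6, 8] / [2] / [3] / [5] / [7];  common shape = (4, 1, 1, 1, 1)

Row-insert the values π_1, π_2, … into P one at a time, bumping the leftmost entry strictly greater than the inserted value down to the next row. The recording tableau Q records, in position (i, j), the step at which that cell was added to P.
  Insert 7 (step 1): P = [7];  Q = [1]
  Insert 6 (step 2): P = [6] / [7];  Q = [1] / [2]
  Insert 2 (step 3): P = [2] / [6] / [7];  Q = [1] / [2] / [3]
  Insert 4 (step 4): P = [2, 4] / [6] / [7];  Q = [1, 4] / [2] / [3]
  Insert 3 (step 5): P = [2, 3] / [4] / [6] / [7];  Q = [1, 4] / [2] / [3] / [5]
  Insert 5 (step 6): P = [2, 3, 5] / [4] / [6] / [7];  Q = [1, 4, 6] / [2] / [3] / [5]
  Insert 1 (step 7): P = [1, 3, 5] / [2] / [4] / [6] / [7];  Q = [1, 4, 6] / [2] / [3] / [5] / [7]
  Insert 8 (step 8): P = [1, 3, 5, 8] / [2] / [4] / [6] / [7];  Q = [1, 4, 6, 8] / [2] / [3] / [5] / [7]
Final shape: (4, 1, 1, 1, 1).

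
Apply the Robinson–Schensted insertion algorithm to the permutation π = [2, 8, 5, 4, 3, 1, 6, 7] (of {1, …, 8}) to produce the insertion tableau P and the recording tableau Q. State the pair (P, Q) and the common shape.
P = [1, 3, 6, 7] / [2] / [4] / [5] / [8];  Q = [1, 2, 7, 8] / [3] / [4] / [5] / [6];  common shape = (4, 1, 1, 1, 1)

Row-insert the values π_1, π_2, … into P one at a time, bumping the leftmost entry strictly greater than the inserted value down to the next row. The recording tableau Q records, in position (i, j), the step at which that cell was added to P.
  Insert 2 (step 1): P = [2];  Q = [1]
  Insert 8 (step 2): P = [2, 8];  Q = [1, 2]
  Insert 5 (step 3): P = [2, 5] / [8];  Q = [1, 2] / [3]
  Insert 4 (step 4): P = [2, 4] / [5] / [8];  Q = [1, 2] / [3] / [4]
  Insert 3 (step 5): P = [2, 3] / [4] / [5] / [8];  Q = [1, 2] / [3] / [4] / [5]
  Insert 1 (step 6): P = [1, 3] / [2] / [4] / [5] / [8];  Q = [1, 2] / [3] / [4] / [5] / [6]
  Insert 6 (step 7): P = [1, 3, 6] / [2] / [4] / [5] / [8];  Q = [1, 2, 7] / [3] / [4] / [5] / [6]
  Insert 7 (step 8): P = [1, 3, 6, 7] / [2] / [4] / [5] / [8];  Q = [1, 2, 7, 8] / [3] / [4] / [5] / [6]
Final shape: (4, 1, 1, 1, 1).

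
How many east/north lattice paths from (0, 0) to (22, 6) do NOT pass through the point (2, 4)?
Number of paths = 373275

Total paths from (0, 0) to (22, 6): C(28, 22) = 376740. Paths through (2, 4): (paths (0, 0) → (2, 4)) × (paths (2, 4) → (22, 6)) = C(6, 2) · C(22, 20) = 15 · 231 = 3465. Avoidance count = 376740 − 3465 = 373275.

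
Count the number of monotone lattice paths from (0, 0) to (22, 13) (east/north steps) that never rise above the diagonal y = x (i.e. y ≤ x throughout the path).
Number of paths = 641886000

By the reflection principle (André's argument), the number of monotone paths to (22, 13) with n ≤ m that never go above y = x is C(35, 22) − C(35, 23) = 1476337800 − 834451800 = 641886000.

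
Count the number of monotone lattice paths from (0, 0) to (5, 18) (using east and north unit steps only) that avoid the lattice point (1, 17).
Number of paths = 33559

Total paths from (0, 0) to (5, 18): C(23, 5) = 33649. Paths through (1, 17): (paths (0, 0) → (1, 17)) × (paths (1, 17) → (5, 18)) = C(18, 1) · C(5, 4) = 18 · 5 = 90. Avoidance count = 33649 − 90 = 33559.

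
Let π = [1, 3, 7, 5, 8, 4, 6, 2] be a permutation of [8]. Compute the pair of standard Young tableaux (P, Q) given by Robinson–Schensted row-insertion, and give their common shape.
P = [1, 2, 4, 6] / [3, 8] / [5] / [7];  Q = [1, 2, 3, 5] / [4, 7] / [6] / [8];  common shape = (4, 2, 1, 1)

Row-insert the values π_1, π_2, … into P one at a time, bumping the leftmost entry strictly greater than the inserted value down to the next row. The recording tableau Q records, in position (i, j), the step at which that cell was added to P.
  Insert 1 (step 1): P = [1];  Q = [1]
  Insert 3 (step 2): P = [1, 3];  Q = [1, 2]
  Insert 7 (step 3): P = [1, 3, 7];  Q = [1, 2, 3]
  Insert 5 (step 4): P = [1, 3, 5] / [7];  Q = [1, 2, 3] / [4]
  Insert 8 (step 5): P = [1, 3, 5, 8] / [7];  Q = [1, 2, 3, 5] / [4]
  Insert 4 (step 6): P = [1, 3, 4, 8] / [5] / [7];  Q = [1, 2, 3, 5] / [4] / [6]
  Insert 6 (step 7): P = [1, 3, 4, 6] / [5, 8] / [7];  Q = [1, 2, 3, 5] / [4, 7] / [6]
  Insert 2 (step 8): P = [1, 2, 4, 6] / [3, 8] / [5] / [7];  Q = [1, 2, 3, 5] / [4, 7] / [6] / [8]
Final shape: (4, 2, 1, 1).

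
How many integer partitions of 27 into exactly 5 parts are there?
p(27, 5 parts) = 255

Partitions of n into exactly k parts are in bijection with partitions of n − k into at most k parts (subtract 1 from each part). So p(27, exactly 5) = p(22, parts ≤ 5). Computing via the recurrence p(m, j) = p(m, j−1) + p(m−j, j) gives 255.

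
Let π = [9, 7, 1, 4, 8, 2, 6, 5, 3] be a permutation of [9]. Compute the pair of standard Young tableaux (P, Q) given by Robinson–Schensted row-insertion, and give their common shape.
P = [1, 2, 3] / [4, 5] / [6, 8] / [7] / [9];  Q = [1, 4, 5] / [2, 7] / [3, 8] / [6] / [9];  common shape = (3, 2, 2, 1, 1)

Row-insert the values π_1, π_2, … into P one at a time, bumping the leftmost entry strictly greater than the inserted value down to the next row. The recording tableau Q records, in position (i, j), the step at which that cell was added to P.
  Insert 9 (step 1): P = [9];  Q = [1]
  Insert 7 (step 2): P = [7] / [9];  Q = [1] / [2]
  Insert 1 (step 3): P = [1] / [7] / [9];  Q = [1] / [2] / [3]
  Insert 4 (step 4): P = [1, 4] / [7] / [9];  Q = [1, 4] / [2] / [3]
  Insert 8 (step 5): P = [1, 4, 8] / [7] / [9];  Q = [1, 4, 5] / [2] / [3]
  Insert 2 (step 6): P = [1, 2, 8] / [4] / [7] / [9];  Q = [1, 4, 5] / [2] / [3] / [6]
  Insert 6 (step 7): P = [1, 2, 6] / [4, 8] / [7] / [9];  Q = [1, 4, 5] / [2, 7] / [3] / [6]
  Insert 5 (step 8): P = [1, 2, 5] / [4, 6] / [7, 8] / [9];  Q = [1, 4, 5] / [2, 7] / [3, 8] / [6]
  Insert 3 (step 9): P = [1, 2, 3] / [4, 5] / [6, 8] / [7] / [9];  Q = [1, 4, 5] / [2, 7] / [3, 8] / [6] / [9]
Final shape: (3, 2, 2, 1, 1).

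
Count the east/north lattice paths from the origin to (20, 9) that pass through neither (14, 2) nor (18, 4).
Number of paths = 9693270

Inclusion–exclusion. Total paths: C(29, 20) = 10015005. Through P₁: C(16, 14)·C(13, 6) = 205920. Through P₂: C(22, 18)·C(7, 2) = 153615. Since P₁ is strictly southwest of P₂, a monotone path through both must visit P₁ then P₂; paths through both = C(16, 14)·C(6, 4)·C(7, 2) = 37800. Avoid both = 10015005 − 205920 − 153615 + 37800 = 9693270.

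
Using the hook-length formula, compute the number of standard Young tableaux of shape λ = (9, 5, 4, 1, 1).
# SYT of shape (9, 5, 4, 1, 1) = 52229100

Hook-length formula: f^λ = n! / Π hook(c), product over all cells c of the Young diagram. For λ = (9, 5, 4, 1, 1), n = 20 boxes. Hook lengths by row (left-to-right, top-to-bottom): [13, 10, 9, 8, 6, 4, 3, 2, 1]; [8, 5, 4, 3, 1]; [6, 3, 2, 1]; [2]; [1]. Product of hooks = 46581350400. So f^λ = 20! / 46581350400 = 2432902008176640000 / 46581350400 = 52229100.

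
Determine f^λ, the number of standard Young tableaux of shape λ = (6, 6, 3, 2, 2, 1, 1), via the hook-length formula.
# SYT of shape (6, 6, 3, 2, 2, 1, 1) = 555527700

Hook-length formula: f^λ = n! / Π hook(c), product over all cells c of the Young diagram. For λ = (6, 6, 3, 2, 2, 1, 1), n = 21 boxes. Hook lengths by row (left-to-right, top-to-bottom): [12, 9, 6, 4, 3, 2]; [11, 8, 5, 3, 2, 1]; [7, 4, 1]; [5, 2]; [4, 1]; [2]; [1]. Product of hooks = 91968307200. So f^λ = 21! / 91968307200 = 51090942171709440000 / 91968307200 = 555527700.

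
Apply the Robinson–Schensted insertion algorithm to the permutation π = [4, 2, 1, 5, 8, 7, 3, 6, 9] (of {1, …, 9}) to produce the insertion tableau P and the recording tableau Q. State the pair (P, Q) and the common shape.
P = [1, 3, 6, 9] / [2, 5, 7] / [4, 8];  Q = [1, 4, 5, 9] / [2, 6, 8] / [3, 7];  common shape = (4, 3, 2)

Row-insert the values π_1, π_2, … into P one at a time, bumping the leftmost entry strictly greater than the inserted value down to the next row. The recording tableau Q records, in position (i, j), the step at which that cell was added to P.
  Insert 4 (step 1): P = [4];  Q = [1]
  Insert 2 (step 2): P = [2] / [4];  Q = [1] / [2]
  Insert 1 (step 3): P = [1] / [2] / [4];  Q = [1] / [2] / [3]
  Insert 5 (step 4): P = [1, 5] / [2] / [4];  Q = [1, 4] / [2] / [3]
  Insert 8 (step 5): P = [1, 5, 8] / [2] / [4];  Q = [1, 4, 5] / [2] / [3]
  Insert 7 (step 6): P = [1, 5, 7] / [2, 8] / [4];  Q = [1, 4, 5] / [2, 6] / [3]
  Insert 3 (step 7): P = [1, 3, 7] / [2, 5] / [4, 8];  Q = [1, 4, 5] / [2, 6] / [3, 7]
  Insert 6 (step 8): P = [1, 3, 6] / [2, 5, 7] / [4, 8];  Q = [1, 4, 5] / [2, 6, 8] / [3, 7]
  Insert 9 (step 9): P = [1, 3, 6, 9] / [2, 5, 7] / [4, 8];  Q = [1, 4, 5, 9] / [2, 6, 8] / [3, 7]
Final shape: (4, 3, 2).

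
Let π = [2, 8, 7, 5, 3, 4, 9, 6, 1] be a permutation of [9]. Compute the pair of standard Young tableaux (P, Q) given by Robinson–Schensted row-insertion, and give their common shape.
P = [1, 3, 4, 6] / [2, 9] / [5] / [7] / [8];  Q = [1, 2, 6, 7] / [3, 8] / [4] / [5] / [9];  common shape = (4, 2, 1, 1, 1)

Row-insert the values π_1, π_2, … into P one at a time, bumping the leftmost entry strictly greater than the inserted value down to the next row. The recording tableau Q records, in position (i, j), the step at which that cell was added to P.
  Insert 2 (step 1): P = [2];  Q = [1]
  Insert 8 (step 2): P = [2, 8];  Q = [1, 2]
  Insert 7 (step 3): P = [2, 7] / [8];  Q = [1, 2] / [3]
  Insert 5 (step 4): P = [2, 5] / [7] / [8];  Q = [1, 2] / [3] / [4]
  Insert 3 (step 5): P = [2, 3] / [5] / [7] / [8];  Q = [1, 2] / [3] / [4] / [5]
  Insert 4 (step 6): P = [2, 3, 4] / [5] / [7] / [8];  Q = [1, 2, 6] / [3] / [4] / [5]
  Insert 9 (step 7): P = [2, 3, 4, 9] / [5] / [7] / [8];  Q = [1, 2, 6, 7] / [3] / [4] / [5]
  Insert 6 (step 8): P = [2, 3, 4, 6] / [5, 9] / [7] / [8];  Q = [1, 2, 6, 7] / [3, 8] / [4] / [5]
  Insert 1 (step 9): P = [1, 3, 4, 6] / [2, 9] / [5] / [7] / [8];  Q = [1, 2, 6, 7] / [3, 8] / [4] / [5] / [9]
Final shape: (4, 2, 1, 1, 1).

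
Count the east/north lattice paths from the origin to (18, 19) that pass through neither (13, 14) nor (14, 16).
Number of paths = 9634268175

Inclusion–exclusion. Total paths: C(37, 18) = 17672631900. Through P₁: C(27, 13)·C(10, 5) = 5054691600. Through P₂: C(30, 14)·C(7, 4) = 5089793625. Since P₁ is strictly southwest of P₂, a monotone path through both must visit P₁ then P₂; paths through both = C(27, 13)·C(3, 1)·C(7, 4) = 2106121500. Avoid both = 17672631900 − 5054691600 − 5089793625 + 2106121500 = 9634268175.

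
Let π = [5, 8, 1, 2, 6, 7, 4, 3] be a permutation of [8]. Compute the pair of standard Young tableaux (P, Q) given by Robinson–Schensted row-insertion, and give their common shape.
P = [1, 2, 3, 7] / [4, 6] / [5] / [8];  Q = [1, 2, 5, 6] / [3, 4] / [7] / [8];  common shape = (4, 2, 1, 1)

Row-insert the values π_1, π_2, … into P one at a time, bumping the leftmost entry strictly greater than the inserted value down to the next row. The recording tableau Q records, in position (i, j), the step at which that cell was added to P.
  Insert 5 (step 1): P = [5];  Q = [1]
  Insert 8 (step 2): P = [5, 8];  Q = [1, 2]
  Insert 1 (step 3): P = [1, 8] / [5];  Q = [1, 2] / [3]
  Insert 2 (step 4): P = [1, 2] / [5, 8];  Q = [1, 2] / [3, 4]
  Insert 6 (step 5): P = [1, 2, 6] / [5, 8];  Q = [1, 2, 5] / [3, 4]
  Insert 7 (step 6): P = [1, 2, 6, 7] / [5, 8];  Q = [1, 2, 5, 6] / [3, 4]
  Insert 4 (step 7): P = [1, 2, 4, 7] / [5, 6] / [8];  Q = [1, 2, 5, 6] / [3, 4] / [7]
  Insert 3 (step 8): P = [1, 2, 3, 7] / [4, 6] / [5] / [8];  Q = [1, 2, 5, 6] / [3, 4] / [7] / [8]
Final shape: (4, 2, 1, 1).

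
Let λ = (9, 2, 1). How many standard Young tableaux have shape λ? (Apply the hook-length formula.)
# SYT of shape (9, 2, 1) = 320

Hook-length formula: f^λ = n! / Π hook(c), product over all cells c of the Young diagram. For λ = (9, 2, 1), n = 12 boxes. Hook lengths by row (left-to-right, top-to-bottom): [11, 9, 7, 6, 5, 4, 3, 2, 1]; [3, 1]; [1]. Product of hooks = 1496880. So f^λ = 12! / 1496880 = 479001600 / 1496880 = 320.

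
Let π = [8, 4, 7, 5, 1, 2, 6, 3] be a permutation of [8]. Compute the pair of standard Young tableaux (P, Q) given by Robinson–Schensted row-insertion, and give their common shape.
P = [1, 2, 3] / [4, 5, 6] / [7] / [8];  Q = [1, 3, 7] / [2, 6, 8] / [4] / [5];  common shape = (3, 3, 1, 1)

Row-insert the values π_1, π_2, … into P one at a time, bumping the leftmost entry strictly greater than the inserted value down to the next row. The recording tableau Q records, in position (i, j), the step at which that cell was added to P.
  Insert 8 (step 1): P = [8];  Q = [1]
  Insert 4 (step 2): P = [4] / [8];  Q = [1] / [2]
  Insert 7 (step 3): P = [4, 7] / [8];  Q = [1, 3] / [2]
  Insert 5 (step 4): P = [4, 5] / [7] / [8];  Q = [1, 3] / [2] / [4]
  Insert 1 (step 5): P = [1, 5] / [4] / [7] / [8];  Q = [1, 3] / [2] / [4] / [5]
  Insert 2 (step 6): P = [1, 2] / [4, 5] / [7] / [8];  Q = [1, 3] / [2, 6] / [4] / [5]
  Insert 6 (step 7): P = [1, 2, 6] / [4, 5] / [7] / [8];  Q = [1, 3, 7] / [2, 6] / [4] / [5]
  Insert 3 (step 8): P = [1, 2, 3] / [4, 5, 6] / [7] / [8];  Q = [1, 3, 7] / [2, 6, 8] / [4] / [5]
Final shape: (3, 3, 1, 1).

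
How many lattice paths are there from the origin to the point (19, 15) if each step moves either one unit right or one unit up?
Number of paths = 1855967520

A monotone lattice path from (0, 0) to (19, 15) consists of 19 east steps and 15 north steps in some order, so it is determined by which 19 of the 34 steps are east. The count is C(34, 19) = 1855967520.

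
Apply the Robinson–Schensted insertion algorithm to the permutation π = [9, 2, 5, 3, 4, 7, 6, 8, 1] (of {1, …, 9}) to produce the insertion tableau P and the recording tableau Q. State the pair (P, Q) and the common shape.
P = [1, 3, 4, 6, 8] / [2, 7] / [5] / [9];  Q = [1, 3, 5, 6, 8] / [2, 7] / [4] / [9];  common shape = (5, 2, 1, 1)

Row-insert the values π_1, π_2, … into P one at a time, bumping the leftmost entry strictly greater than the inserted value down to the next row. The recording tableau Q records, in position (i, j), the step at which that cell was added to P.
  Insert 9 (step 1): P = [9];  Q = [1]
  Insert 2 (step 2): P = [2] / [9];  Q = [1] / [2]
  Insert 5 (step 3): P = [2, 5] / [9];  Q = [1, 3] / [2]
  Insert 3 (step 4): P = [2, 3] / [5] / [9];  Q = [1, 3] / [2] / [4]
  Insert 4 (step 5): P = [2, 3, 4] / [5] / [9];  Q = [1, 3, 5] / [2] / [4]
  Insert 7 (step 6): P = [2, 3, 4, 7] / [5] / [9];  Q = [1, 3, 5, 6] / [2] / [4]
  Insert 6 (step 7): P = [2, 3, 4, 6] / [5, 7] / [9];  Q = [1, 3, 5, 6] / [2, 7] / [4]
  Insert 8 (step 8): P = [2, 3, 4, 6, 8] / [5, 7] / [9];  Q = [1, 3, 5, 6, 8] / [2, 7] / [4]
  Insert 1 (step 9): P = [1, 3, 4, 6, 8] / [2, 7] / [5] / [9];  Q = [1, 3, 5, 6, 8] / [2, 7] / [4] / [9]
Final shape: (5, 2, 1, 1).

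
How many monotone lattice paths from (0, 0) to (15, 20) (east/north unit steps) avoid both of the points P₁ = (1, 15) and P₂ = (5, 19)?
Number of paths = 3247301888

Inclusion–exclusion. Total paths: C(35, 15) = 3247943160. Through P₁: C(16, 1)·C(19, 14) = 186048. Through P₂: C(24, 5)·C(11, 10) = 467544. Since P₁ is strictly southwest of P₂, a monotone path through both must visit P₁ then P₂; paths through both = C(16, 1)·C(8, 4)·C(11, 10) = 12320. Avoid both = 3247943160 − 186048 − 467544 + 12320 = 3247301888.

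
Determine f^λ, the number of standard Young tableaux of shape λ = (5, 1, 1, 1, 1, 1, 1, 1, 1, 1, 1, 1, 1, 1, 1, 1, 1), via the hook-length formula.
# SYT of shape (5, 1, 1, 1, 1, 1, 1, 1, 1, 1, 1, 1, 1, 1, 1, 1, 1) = 4845

Hook-length formula: f^λ = n! / Π hook(c), product over all cells c of the Young diagram. For λ = (5, 1, 1, 1, 1, 1, 1, 1, 1, 1, 1, 1, 1, 1, 1, 1, 1), n = 21 boxes. Hook lengths by row (left-to-right, top-to-bottom): [21, 4, 3, 2, 1]; [16]; [15]; [14]; [13]; [12]; [11]; [10]; [9]; [8]; [7]; [6]; [5]; [4]; [3]; [2]; [1]. Product of hooks = 10545086103552000. So f^λ = 21! / 10545086103552000 = 51090942171709440000 / 10545086103552000 = 4845.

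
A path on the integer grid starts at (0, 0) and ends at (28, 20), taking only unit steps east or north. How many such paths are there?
Number of paths = 16735679449896

A monotone lattice path from (0, 0) to (28, 20) consists of 28 east steps and 20 north steps in some order, so it is determined by which 28 of the 48 steps are east. The count is C(48, 28) = 16735679449896.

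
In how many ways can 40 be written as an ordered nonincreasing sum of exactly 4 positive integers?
p(40, 4 parts) = 478

Partitions of n into exactly k parts are in bijection with partitions of n − k into at most k parts (subtract 1 from each part). So p(40, exactly 4) = p(36, parts ≤ 4). Computing via the recurrence p(m, j) = p(m, j−1) + p(m−j, j) gives 478.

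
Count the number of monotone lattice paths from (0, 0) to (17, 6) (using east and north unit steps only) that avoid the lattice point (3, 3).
Number of paths = 87347

Total paths from (0, 0) to (17, 6): C(23, 17) = 100947. Paths through (3, 3): (paths (0, 0) → (3, 3)) × (paths (3, 3) → (17, 6)) = C(6, 3) · C(17, 14) = 20 · 680 = 13600. Avoidance count = 100947 − 13600 = 87347.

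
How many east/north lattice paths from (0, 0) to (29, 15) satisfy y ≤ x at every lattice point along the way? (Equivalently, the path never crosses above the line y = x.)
Number of paths = 114955808528

By the reflection principle (André's argument), the number of monotone paths to (29, 15) with n ≤ m that never go above y = x is C(44, 29) − C(44, 30) = 229911617056 − 114955808528 = 114955808528.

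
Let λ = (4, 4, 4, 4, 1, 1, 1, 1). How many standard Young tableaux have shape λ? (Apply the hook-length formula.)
# SYT of shape (4, 4, 4, 4, 1, 1, 1, 1) = 12345060

Hook-length formula: f^λ = n! / Π hook(c), product over all cells c of the Young diagram. For λ = (4, 4, 4, 4, 1, 1, 1, 1), n = 20 boxes. Hook lengths by row (left-to-right, top-to-bottom): [11, 6, 5, 4]; [10, 5, 4, 3]; [9, 4, 3, 2]; [8, 3, 2, 1]; [4]; [3]; [2]; [1]. Product of hooks = 197074944000. So f^λ = 20! / 197074944000 = 2432902008176640000 / 197074944000 = 12345060.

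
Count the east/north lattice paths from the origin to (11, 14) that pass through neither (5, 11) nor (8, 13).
Number of paths = 3451248

Inclusion–exclusion. Total paths: C(25, 11) = 4457400. Through P₁: C(16, 5)·C(9, 6) = 366912. Through P₂: C(21, 8)·C(4, 3) = 813960. Since P₁ is strictly southwest of P₂, a monotone path through both must visit P₁ then P₂; paths through both = C(16, 5)·C(5, 3)·C(4, 3) = 174720. Avoid both = 4457400 − 366912 − 813960 + 174720 = 3451248.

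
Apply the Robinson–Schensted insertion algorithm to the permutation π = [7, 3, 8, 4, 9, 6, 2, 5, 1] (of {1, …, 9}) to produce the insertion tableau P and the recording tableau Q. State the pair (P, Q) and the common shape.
P = [1, 4, 5] / [2, 6, 9] / [3, 8] / [7];  Q = [1, 3, 5] / [2, 4, 6] / [7, 8] / [9];  common shape = (3, 3, 2, 1)

Row-insert the values π_1, π_2, … into P one at a time, bumping the leftmost entry strictly greater than the inserted value down to the next row. The recording tableau Q records, in position (i, j), the step at which that cell was added to P.
  Insert 7 (step 1): P = [7];  Q = [1]
  Insert 3 (step 2): P = [3] / [7];  Q = [1] / [2]
  Insert 8 (step 3): P = [3, 8] / [7];  Q = [1, 3] / [2]
  Insert 4 (step 4): P = [3, 4] / [7, 8];  Q = [1, 3] / [2, 4]
  Insert 9 (step 5): P = [3, 4, 9] / [7, 8];  Q = [1, 3, 5] / [2, 4]
  Insert 6 (step 6): P = [3, 4, 6] / [7, 8, 9];  Q = [1, 3, 5] / [2, 4, 6]
  Insert 2 (step 7): P = [2, 4, 6] / [3, 8, 9] / [7];  Q = [1, 3, 5] / [2, 4, 6] / [7]
  Insert 5 (step 8): P = [2, 4, 5] / [3, 6, 9] / [7, 8];  Q = [1, 3, 5] / [2, 4, 6] / [7, 8]
  Insert 1 (step 9): P = [1, 4, 5] / [2, 6, 9] / [3, 8] / [7];  Q = [1, 3, 5] / [2, 4, 6] / [7, 8] / [9]
Final shape: (3, 3, 2, 1).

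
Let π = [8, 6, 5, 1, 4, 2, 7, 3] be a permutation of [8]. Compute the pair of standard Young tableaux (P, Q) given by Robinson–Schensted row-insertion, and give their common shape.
P = [1, 2, 3] / [4, 7] / [5] / [6] / [8];  Q = [1, 5, 7] / [2, 8] / [3] / [4] / [6];  common shape = (3, 2, 1, 1, 1)

Row-insert the values π_1, π_2, … into P one at a time, bumping the leftmost entry strictly greater than the inserted value down to the next row. The recording tableau Q records, in position (i, j), the step at which that cell was added to P.
  Insert 8 (step 1): P = [8];  Q = [1]
  Insert 6 (step 2): P = [6] / [8];  Q = [1] / [2]
  Insert 5 (step 3): P = [5] / [6] / [8];  Q = [1] / [2] / [3]
  Insert 1 (step 4): P = [1] / [5] / [6] / [8];  Q = [1] / [2] / [3] / [4]
  Insert 4 (step 5): P = [1, 4] / [5] / [6] / [8];  Q = [1, 5] / [2] / [3] / [4]
  Insert 2 (step 6): P = [1, 2] / [4] / [5] / [6] / [8];  Q = [1, 5] / [2] / [3] / [4] / [6]
  Insert 7 (step 7): P = [1, 2, 7] / [4] / [5] / [6] / [8];  Q = [1, 5, 7] / [2] / [3] / [4] / [6]
  Insert 3 (step 8): P = [1, 2, 3] / [4, 7] / [5] / [6] / [8];  Q = [1, 5, 7] / [2, 8] / [3] / [4] / [6]
Final shape: (3, 2, 1, 1, 1).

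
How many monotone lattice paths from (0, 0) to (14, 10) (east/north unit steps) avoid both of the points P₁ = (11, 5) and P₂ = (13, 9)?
Number of paths = 852848

Inclusion–exclusion. Total paths: C(24, 14) = 1961256. Through P₁: C(16, 11)·C(8, 3) = 244608. Through P₂: C(22, 13)·C(2, 1) = 994840. Since P₁ is strictly southwest of P₂, a monotone path through both must visit P₁ then P₂; paths through both = C(16, 11)·C(6, 2)·C(2, 1) = 131040. Avoid both = 1961256 − 244608 − 994840 + 131040 = 852848.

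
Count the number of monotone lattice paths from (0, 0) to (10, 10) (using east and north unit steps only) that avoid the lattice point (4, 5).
Number of paths = 126544

Total paths from (0, 0) to (10, 10): C(20, 10) = 184756. Paths through (4, 5): (paths (0, 0) → (4, 5)) × (paths (4, 5) → (10, 10)) = C(9, 4) · C(11, 6) = 126 · 462 = 58212. Avoidance count = 184756 − 58212 = 126544.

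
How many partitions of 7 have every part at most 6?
p(7, parts ≤ 6) = 14

Partitions of 7 with all parts ≤ 6: 6+1, 5+2, 5+1+1, 4+3, 4+2+1, 4+1+1+1, 3+3+1, 3+2+2, 3+2+1+1, 3+1+1+1+1, 2+2+2+1, 2+2+1+1+1, 2+1+1+1+1+1, 1+1+1+1+1+1+1. Count = 14.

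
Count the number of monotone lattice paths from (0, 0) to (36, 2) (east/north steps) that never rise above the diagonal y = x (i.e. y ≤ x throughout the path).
Number of paths = 665

By the reflection principle (André's argument), the number of monotone paths to (36, 2) with n ≤ m that never go above y = x is C(38, 36) − C(38, 37) = 703 − 38 = 665.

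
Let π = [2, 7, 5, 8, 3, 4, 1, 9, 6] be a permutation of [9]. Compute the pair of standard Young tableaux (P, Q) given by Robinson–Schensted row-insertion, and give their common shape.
P = [1, 3, 4, 6] / [2, 8, 9] / [5] / [7];  Q = [1, 2, 4, 8] / [3, 6, 9] / [5] / [7];  common shape = (4, 3, 1, 1)

Row-insert the values π_1, π_2, … into P one at a time, bumping the leftmost entry strictly greater than the inserted value down to the next row. The recording tableau Q records, in position (i, j), the step at which that cell was added to P.
  Insert 2 (step 1): P = [2];  Q = [1]
  Insert 7 (step 2): P = [2, 7];  Q = [1, 2]
  Insert 5 (step 3): P = [2, 5] / [7];  Q = [1, 2] / [3]
  Insert 8 (step 4): P = [2, 5, 8] / [7];  Q = [1, 2, 4] / [3]
  Insert 3 (step 5): P = [2, 3, 8] / [5] / [7];  Q = [1, 2, 4] / [3] / [5]
  Insert 4 (step 6): P = [2, 3, 4] / [5, 8] / [7];  Q = [1, 2, 4] / [3, 6] / [5]
  Insert 1 (step 7): P = [1, 3, 4] / [2, 8] / [5] / [7];  Q = [1, 2, 4] / [3, 6] / [5] / [7]
  Insert 9 (step 8): P = [1, 3, 4, 9] / [2, 8] / [5] / [7];  Q = [1, 2, 4, 8] / [3, 6] / [5] / [7]
  Insert 6 (step 9): P = [1, 3, 4, 6] / [2, 8, 9] / [5] / [7];  Q = [1, 2, 4, 8] / [3, 6, 9] / [5] / [7]
Final shape: (4, 3, 1, 1).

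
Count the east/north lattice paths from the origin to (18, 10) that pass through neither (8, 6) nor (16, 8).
Number of paths = 6515091

Inclusion–exclusion. Total paths: C(28, 18) = 13123110. Through P₁: C(14, 8)·C(14, 10) = 3006003. Through P₂: C(24, 16)·C(4, 2) = 4412826. Since P₁ is strictly southwest of P₂, a monotone path through both must visit P₁ then P₂; paths through both = C(14, 8)·C(10, 8)·C(4, 2) = 810810. Avoid both = 13123110 − 3006003 − 4412826 + 810810 = 6515091.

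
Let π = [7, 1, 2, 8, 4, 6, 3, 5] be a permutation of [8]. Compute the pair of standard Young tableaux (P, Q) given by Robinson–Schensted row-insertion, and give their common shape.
P = [1, 2, 3, 5] / [4, 6] / [7, 8];  Q = [1, 3, 4, 6] / [2, 5] / [7, 8];  common shape = (4, 2, 2)

Row-insert the values π_1, π_2, … into P one at a time, bumping the leftmost entry strictly greater than the inserted value down to the next row. The recording tableau Q records, in position (i, j), the step at which that cell was added to P.
  Insert 7 (step 1): P = [7];  Q = [1]
  Insert 1 (step 2): P = [1] / [7];  Q = [1] / [2]
  Insert 2 (step 3): P = [1, 2] / [7];  Q = [1, 3] / [2]
  Insert 8 (step 4): P = [1, 2, 8] / [7];  Q = [1, 3, 4] / [2]
  Insert 4 (step 5): P = [1, 2, 4] / [7, 8];  Q = [1, 3, 4] / [2, 5]
  Insert 6 (step 6): P = [1, 2, 4, 6] / [7, 8];  Q = [1, 3, 4, 6] / [2, 5]
  Insert 3 (step 7): P = [1, 2, 3, 6] / [4, 8] / [7];  Q = [1, 3, 4, 6] / [2, 5] / [7]
  Insert 5 (step 8): P = [1, 2, 3, 5] / [4, 6] / [7, 8];  Q = [1, 3, 4, 6] / [2, 5] / [7, 8]
Final shape: (4, 2, 2).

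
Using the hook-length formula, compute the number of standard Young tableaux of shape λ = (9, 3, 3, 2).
# SYT of shape (9, 3, 3, 2) = 433160

Hook-length formula: f^λ = n! / Π hook(c), product over all cells c of the Young diagram. For λ = (9, 3, 3, 2), n = 17 boxes. Hook lengths by row (left-to-right, top-to-bottom): [12, 11, 9, 6, 5, 4, 3, 2, 1]; [5, 4, 2]; [4, 3, 1]; [2, 1]. Product of hooks = 821145600. So f^λ = 17! / 821145600 = 355687428096000 / 821145600 = 433160.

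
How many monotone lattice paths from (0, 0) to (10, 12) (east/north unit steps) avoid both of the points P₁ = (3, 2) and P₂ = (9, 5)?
Number of paths = 442870

Inclusion–exclusion. Total paths: C(22, 10) = 646646. Through P₁: C(5, 3)·C(17, 7) = 194480. Through P₂: C(14, 9)·C(8, 1) = 16016. Since P₁ is strictly southwest of P₂, a monotone path through both must visit P₁ then P₂; paths through both = C(5, 3)·C(9, 6)·C(8, 1) = 6720. Avoid both = 646646 − 194480 − 16016 + 6720 = 442870.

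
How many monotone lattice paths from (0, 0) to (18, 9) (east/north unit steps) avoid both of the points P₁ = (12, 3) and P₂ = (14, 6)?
Number of paths = 3069055

Inclusion–exclusion. Total paths: C(27, 18) = 4686825. Through P₁: C(15, 12)·C(12, 6) = 420420. Through P₂: C(20, 14)·C(7, 4) = 1356600. Since P₁ is strictly southwest of P₂, a monotone path through both must visit P₁ then P₂; paths through both = C(15, 12)·C(5, 2)·C(7, 4) = 159250. Avoid both = 4686825 − 420420 − 1356600 + 159250 = 3069055.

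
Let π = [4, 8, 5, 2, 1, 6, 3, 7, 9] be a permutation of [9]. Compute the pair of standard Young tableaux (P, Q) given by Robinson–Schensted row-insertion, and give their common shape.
P = [1, 3, 6, 7, 9] / [2, 5] / [4] / [8];  Q = [1, 2, 6, 8, 9] / [3, 7] / [4] / [5];  common shape = (5, 2, 1, 1)

Row-insert the values π_1, π_2, … into P one at a time, bumping the leftmost entry strictly greater than the inserted value down to the next row. The recording tableau Q records, in position (i, j), the step at which that cell was added to P.
  Insert 4 (step 1): P = [4];  Q = [1]
  Insert 8 (step 2): P = [4, 8];  Q = [1, 2]
  Insert 5 (step 3): P = [4, 5] / [8];  Q = [1, 2] / [3]
  Insert 2 (step 4): P = [2, 5] / [4] / [8];  Q = [1, 2] / [3] / [4]
  Insert 1 (step 5): P = [1, 5] / [2] / [4] / [8];  Q = [1, 2] / [3] / [4] / [5]
  Insert 6 (step 6): P = [1, 5, 6] / [2] / [4] / [8];  Q = [1, 2, 6] / [3] / [4] / [5]
  Insert 3 (step 7): P = [1, 3, 6] / [2, 5] / [4] / [8];  Q = [1, 2, 6] / [3, 7] / [4] / [5]
  Insert 7 (step 8): P = [1, 3, 6, 7] / [2, 5] / [4] / [8];  Q = [1, 2, 6, 8] / [3, 7] / [4] / [5]
  Insert 9 (step 9): P = [1, 3, 6, 7, 9] / [2, 5] / [4] / [8];  Q = [1, 2, 6, 8, 9] / [3, 7] / [4] / [5]
Final shape: (5, 2, 1, 1).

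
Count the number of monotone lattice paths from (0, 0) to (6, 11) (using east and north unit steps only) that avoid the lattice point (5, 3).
Number of paths = 11872

Total paths from (0, 0) to (6, 11): C(17, 6) = 12376. Paths through (5, 3): (paths (0, 0) → (5, 3)) × (paths (5, 3) → (6, 11)) = C(8, 5) · C(9, 1) = 56 · 9 = 504. Avoidance count = 12376 − 504 = 11872.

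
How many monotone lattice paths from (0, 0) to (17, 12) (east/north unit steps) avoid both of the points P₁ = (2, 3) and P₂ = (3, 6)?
Number of paths = 37115455

Inclusion–exclusion. Total paths: C(29, 17) = 51895935. Through P₁: C(5, 2)·C(24, 15) = 13075040. Through P₂: C(9, 3)·C(20, 14) = 3255840. Since P₁ is strictly southwest of P₂, a monotone path through both must visit P₁ then P₂; paths through both = C(5, 2)·C(4, 1)·C(20, 14) = 1550400. Avoid both = 51895935 − 13075040 − 3255840 + 1550400 = 37115455.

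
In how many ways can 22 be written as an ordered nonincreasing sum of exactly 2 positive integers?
p(22, 2 parts) = 11

Partitions of n into exactly k parts are in bijection with partitions of n − k into at most k parts (subtract 1 from each part). So p(22, exactly 2) = p(20, parts ≤ 2). Computing via the recurrence p(m, j) = p(m, j−1) + p(m−j, j) gives 11.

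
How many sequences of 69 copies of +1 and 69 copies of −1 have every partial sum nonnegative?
C_69 = 337485502510215975556783793455058624700

These ballot sequences are counted by the Catalan number C_n = (1/(n + 1)) · C(2n, n). For n = 69: C_69 = (1/70) · C(138, 69) = 23623985175715118288974865541854103729000/70 = 337485502510215975556783793455058624700.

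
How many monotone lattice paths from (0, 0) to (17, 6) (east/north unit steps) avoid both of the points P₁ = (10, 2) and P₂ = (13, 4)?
Number of paths = 53367

Inclusion–exclusion. Total paths: C(23, 17) = 100947. Through P₁: C(12, 10)·C(11, 7) = 21780. Through P₂: C(17, 13)·C(6, 4) = 35700. Since P₁ is strictly southwest of P₂, a monotone path through both must visit P₁ then P₂; paths through both = C(12, 10)·C(5, 3)·C(6, 4) = 9900. Avoid both = 100947 − 21780 − 35700 + 9900 = 53367.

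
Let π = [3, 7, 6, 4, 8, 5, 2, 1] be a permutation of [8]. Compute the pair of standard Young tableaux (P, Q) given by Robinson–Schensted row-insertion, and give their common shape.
P = [1, 4, 5] / [2, 8] / [3] / [6] / [7];  Q = [1, 2, 5] / [3, 6] / [4] / [7] / [8];  common shape = (3, 2, 1, 1, 1)

Row-insert the values π_1, π_2, … into P one at a time, bumping the leftmost entry strictly greater than the inserted value down to the next row. The recording tableau Q records, in position (i, j), the step at which that cell was added to P.
  Insert 3 (step 1): P = [3];  Q = [1]
  Insert 7 (step 2): P = [3, 7];  Q = [1, 2]
  Insert 6 (step 3): P = [3, 6] / [7];  Q = [1, 2] / [3]
  Insert 4 (step 4): P = [3, 4] / [6] / [7];  Q = [1, 2] / [3] / [4]
  Insert 8 (step 5): P = [3, 4, 8] / [6] / [7];  Q = [1, 2, 5] / [3] / [4]
  Insert 5 (step 6): P = [3, 4, 5] / [6, 8] / [7];  Q = [1, 2, 5] / [3, 6] / [4]
  Insert 2 (step 7): P = [2, 4, 5] / [3, 8] / [6] / [7];  Q = [1, 2, 5] / [3, 6] / [4] / [7]
  Insert 1 (step 8): P = [1, 4, 5] / [2, 8] / [3] / [6] / [7];  Q = [1, 2, 5] / [3, 6] / [4] / [7] / [8]
Final shape: (3, 2, 1, 1, 1).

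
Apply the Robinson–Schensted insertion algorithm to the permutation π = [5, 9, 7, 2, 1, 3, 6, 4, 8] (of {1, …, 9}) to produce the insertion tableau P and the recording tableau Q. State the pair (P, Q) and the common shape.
P = [1, 3, 4, 8] / [2, 6] / [5, 7] / [9];  Q = [1, 2, 7, 9] / [3, 6] / [4, 8] / [5];  common shape = (4, 2, 2, 1)

Row-insert the values π_1, π_2, … into P one at a time, bumping the leftmost entry strictly greater than the inserted value down to the next row. The recording tableau Q records, in position (i, j), the step at which that cell was added to P.
  Insert 5 (step 1): P = [5];  Q = [1]
  Insert 9 (step 2): P = [5, 9];  Q = [1, 2]
  Insert 7 (step 3): P = [5, 7] / [9];  Q = [1, 2] / [3]
  Insert 2 (step 4): P = [2, 7] / [5] / [9];  Q = [1, 2] / [3] / [4]
  Insert 1 (step 5): P = [1, 7] / [2] / [5] / [9];  Q = [1, 2] / [3] / [4] / [5]
  Insert 3 (step 6): P = [1, 3] / [2, 7] / [5] / [9];  Q = [1, 2] / [3, 6] / [4] / [5]
  Insert 6 (step 7): P = [1, 3, 6] / [2, 7] / [5] / [9];  Q = [1, 2, 7] / [3, 6] / [4] / [5]
  Insert 4 (step 8): P = [1, 3, 4] / [2, 6] / [5, 7] / [9];  Q = [1, 2, 7] / [3, 6] / [4, 8] / [5]
  Insert 8 (step 9): P = [1, 3, 4, 8] / [2, 6] / [5, 7] / [9];  Q = [1, 2, 7, 9] / [3, 6] / [4, 8] / [5]
Final shape: (4, 2, 2, 1).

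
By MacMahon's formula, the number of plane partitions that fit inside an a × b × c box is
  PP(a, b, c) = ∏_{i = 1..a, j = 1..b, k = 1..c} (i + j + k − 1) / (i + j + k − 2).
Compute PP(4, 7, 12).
PP(4, 7, 12) = 2241344526426720

Evaluate the triple product over i = 1..4, j = 1..7, k = 1..12. The factors are (2/1) · (3/2) · (4/3) · (5/4) · (6/5) · (7/6) · (8/7) · (9/8) · … (336 factors total). The numerators and denominators telescope so the product is an integer; carrying out the multiplication exactly gives PP(4, 7, 12) = 2241344526426720.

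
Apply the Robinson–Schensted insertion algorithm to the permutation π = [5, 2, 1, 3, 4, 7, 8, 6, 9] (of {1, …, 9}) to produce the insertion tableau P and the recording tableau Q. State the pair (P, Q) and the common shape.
P = [1, 3, 4, 6, 8, 9] / [2, 7] / [5];  Q = [1, 4, 5, 6, 7, 9] / [2, 8] / [3];  common shape = (6, 2, 1)

Row-insert the values π_1, π_2, … into P one at a time, bumping the leftmost entry strictly greater than the inserted value down to the next row. The recording tableau Q records, in position (i, j), the step at which that cell was added to P.
  Insert 5 (step 1): P = [5];  Q = [1]
  Insert 2 (step 2): P = [2] / [5];  Q = [1] / [2]
  Insert 1 (step 3): P = [1] / [2] / [5];  Q = [1] / [2] / [3]
  Insert 3 (step 4): P = [1, 3] / [2] / [5];  Q = [1, 4] / [2] / [3]
  Insert 4 (step 5): P = [1, 3, 4] / [2] / [5];  Q = [1, 4, 5] / [2] / [3]
  Insert 7 (step 6): P = [1, 3, 4, 7] / [2] / [5];  Q = [1, 4, 5, 6] / [2] / [3]
  Insert 8 (step 7): P = [1, 3, 4, 7, 8] / [2] / [5];  Q = [1, 4, 5, 6, 7] / [2] / [3]
  Insert 6 (step 8): P = [1, 3, 4, 6, 8] / [2, 7] / [5];  Q = [1, 4, 5, 6, 7] / [2, 8] / [3]
  Insert 9 (step 9): P = [1, 3, 4, 6, 8, 9] / [2, 7] / [5];  Q = [1, 4, 5, 6, 7, 9] / [2, 8] / [3]
Final shape: (6, 2, 1).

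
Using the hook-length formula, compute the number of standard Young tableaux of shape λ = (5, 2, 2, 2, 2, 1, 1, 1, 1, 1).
# SYT of shape (5, 2, 2, 2, 2, 1, 1, 1, 1, 1) = 656370

Hook-length formula: f^λ = n! / Π hook(c), product over all cells c of the Young diagram. For λ = (5, 2, 2, 2, 2, 1, 1, 1, 1, 1), n = 18 boxes. Hook lengths by row (left-to-right, top-to-bottom): [14, 8, 3, 2, 1]; [10, 4]; [9, 3]; [8, 2]; [7, 1]; [5]; [4]; [3]; [2]; [1]. Product of hooks = 9754214400. So f^λ = 18! / 9754214400 = 6402373705728000 / 9754214400 = 656370.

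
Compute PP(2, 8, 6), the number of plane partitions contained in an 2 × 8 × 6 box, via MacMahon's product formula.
PP(2, 8, 6) = 2147145

Evaluate the triple product over i = 1..2, j = 1..8, k = 1..6. The factors are (2/1) · (3/2) · (4/3) · (5/4) · (6/5) · (7/6) · (3/2) · (4/3) · … (96 factors total). The numerators and denominators telescope so the product is an integer; carrying out the multiplication exactly gives PP(2, 8, 6) = 2147145.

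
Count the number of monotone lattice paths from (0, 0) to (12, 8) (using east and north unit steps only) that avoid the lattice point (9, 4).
Number of paths = 100945

Total paths from (0, 0) to (12, 8): C(20, 12) = 125970. Paths through (9, 4): (paths (0, 0) → (9, 4)) × (paths (9, 4) → (12, 8)) = C(13, 9) · C(7, 3) = 715 · 35 = 25025. Avoidance count = 125970 − 25025 = 100945.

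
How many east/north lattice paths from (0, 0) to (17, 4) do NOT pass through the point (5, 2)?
Number of paths = 4074

Total paths from (0, 0) to (17, 4): C(21, 17) = 5985. Paths through (5, 2): (paths (0, 0) → (5, 2)) × (paths (5, 2) → (17, 4)) = C(7, 5) · C(14, 12) = 21 · 91 = 1911. Avoidance count = 5985 − 1911 = 4074.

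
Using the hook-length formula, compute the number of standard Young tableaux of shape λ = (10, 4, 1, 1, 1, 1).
# SYT of shape (10, 4, 1, 1, 1, 1) = 714714

Hook-length formula: f^λ = n! / Π hook(c), product over all cells c of the Young diagram. For λ = (10, 4, 1, 1, 1, 1), n = 18 boxes. Hook lengths by row (left-to-right, top-to-bottom): [15, 10, 9, 8, 6, 5, 4, 3, 2, 1]; [8, 3, 2, 1]; [4]; [3]; [2]; [1]. Product of hooks = 8957952000. So f^λ = 18! / 8957952000 = 6402373705728000 / 8957952000 = 714714.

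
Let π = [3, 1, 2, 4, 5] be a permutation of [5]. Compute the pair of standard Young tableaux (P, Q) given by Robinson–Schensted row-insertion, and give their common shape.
P = [1, 2, 4, 5] / [3];  Q = [1, 3, 4, 5] / [2];  common shape = (4, 1)

Row-insert the values π_1, π_2, … into P one at a time, bumping the leftmost entry strictly greater than the inserted value down to the next row. The recording tableau Q records, in position (i, j), the step at which that cell was added to P.
  Insert 3 (step 1): P = [3];  Q = [1]
  Insert 1 (step 2): P = [1] / [3];  Q = [1] / [2]
  Insert 2 (step 3): P = [1, 2] / [3];  Q = [1, 3] / [2]
  Insert 4 (step 4): P = [1, 2, 4] / [3];  Q = [1, 3, 4] / [2]
  Insert 5 (step 5): P = [1, 2, 4, 5] / [3];  Q = [1, 3, 4, 5] / [2]
Final shape: (4, 1).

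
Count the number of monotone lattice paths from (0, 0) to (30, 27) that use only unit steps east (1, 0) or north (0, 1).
Number of paths = 14031391033119152

A monotone lattice path from (0, 0) to (30, 27) consists of 30 east steps and 27 north steps in some order, so it is determined by which 30 of the 57 steps are east. The count is C(57, 30) = 14031391033119152.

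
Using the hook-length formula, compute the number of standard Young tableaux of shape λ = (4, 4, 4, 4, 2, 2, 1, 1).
# SYT of shape (4, 4, 4, 4, 2, 2, 1, 1) = 366648282

Hook-length formula: f^λ = n! / Π hook(c), product over all cells c of the Young diagram. For λ = (4, 4, 4, 4, 2, 2, 1, 1), n = 22 boxes. Hook lengths by row (left-to-right, top-to-bottom): [11, 8, 5, 4]; [10, 7, 4, 3]; [9, 6, 3, 2]; [8, 5, 2, 1]; [5, 2]; [4, 1]; [2]; [1]. Product of hooks = 3065610240000. So f^λ = 22! / 3065610240000 = 1124000727777607680000 / 3065610240000 = 366648282.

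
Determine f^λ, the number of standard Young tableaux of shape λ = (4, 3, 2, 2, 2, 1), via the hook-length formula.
# SYT of shape (4, 3, 2, 2, 2, 1) = 36608

Hook-length formula: f^λ = n! / Π hook(c), product over all cells c of the Young diagram. For λ = (4, 3, 2, 2, 2, 1), n = 14 boxes. Hook lengths by row (left-to-right, top-to-bottom): [9, 7, 3, 1]; [7, 5, 1]; [5, 3]; [4, 2]; [3, 1]; [1]. Product of hooks = 2381400. So f^λ = 14! / 2381400 = 87178291200 / 2381400 = 36608.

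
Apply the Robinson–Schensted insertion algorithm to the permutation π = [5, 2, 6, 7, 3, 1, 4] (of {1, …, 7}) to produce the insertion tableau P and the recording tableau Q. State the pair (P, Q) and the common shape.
P = [1, 3, 4] / [2, 6, 7] / [5];  Q = [1, 3, 4] / [2, 5, 7] / [6];  common shape = (3, 3, 1)

Row-insert the values π_1, π_2, … into P one at a time, bumping the leftmost entry strictly greater than the inserted value down to the next row. The recording tableau Q records, in position (i, j), the step at which that cell was added to P.
  Insert 5 (step 1): P = [5];  Q = [1]
  Insert 2 (step 2): P = [2] / [5];  Q = [1] / [2]
  Insert 6 (step 3): P = [2, 6] / [5];  Q = [1, 3] / [2]
  Insert 7 (step 4): P = [2, 6, 7] / [5];  Q = [1, 3, 4] / [2]
  Insert 3 (step 5): P = [2, 3, 7] / [5, 6];  Q = [1, 3, 4] / [2, 5]
  Insert 1 (step 6): P = [1, 3, 7] / [2, 6] / [5];  Q = [1, 3, 4] / [2, 5] / [6]
  Insert 4 (step 7): P = [1, 3, 4] / [2, 6, 7] / [5];  Q = [1, 3, 4] / [2, 5, 7] / [6]
Final shape: (3, 3, 1).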